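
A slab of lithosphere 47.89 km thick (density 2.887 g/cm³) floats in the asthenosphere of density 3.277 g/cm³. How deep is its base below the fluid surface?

Draft d = t ρ_obj/ρ_fluid = 47.89 km × 2.887/3.277 = 42.2 km.

42.2 km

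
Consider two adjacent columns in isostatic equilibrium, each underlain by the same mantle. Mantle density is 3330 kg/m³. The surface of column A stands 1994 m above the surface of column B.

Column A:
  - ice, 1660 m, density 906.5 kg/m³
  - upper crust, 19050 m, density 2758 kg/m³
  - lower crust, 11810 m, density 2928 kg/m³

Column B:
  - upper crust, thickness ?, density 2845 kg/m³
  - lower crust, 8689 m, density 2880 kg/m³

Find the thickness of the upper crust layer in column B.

18800 m

Take the compensation level at the base of the deeper column (depth z_c below the surface of column A) and equate Σ ρ_i t_i down to z_c; mantle fills any gap and the z_c terms cancel.
Column A: 1660×906.5 + 19050×2758 + 11810×2928 + (z_c − 32520)×3330
Column B: 1994×0 + x×2845 + 8689×2880 + (z_c − 1994 − 8689 − x)×3330
The z_c×3330 term appears on both sides and cancels. Collect the known terms of each column as K = Σ(ρt)_known − 3330 × (depth of known layers): K_A = 88624370 − 3330×32520 = −19667230; K_B = 25024320 − 3330×(1994 + 8689) = −10550070.
Balance: K_A = K_B − x×(3330 − 2845), so x = (K_B − K_A)/(3330 − 2845) = 9117160/485 = 18800 m.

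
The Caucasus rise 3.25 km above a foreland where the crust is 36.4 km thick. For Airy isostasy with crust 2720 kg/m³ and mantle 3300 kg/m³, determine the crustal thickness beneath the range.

54.9 km

Root depth r = h ρ_c / (ρ_m − ρ_c) = 3.25 km × 2720 / 580 = 15.24 km.
Total thickness = T + h + r = 36.4 km + 3.25 km + 15.24 km = 54.9 km.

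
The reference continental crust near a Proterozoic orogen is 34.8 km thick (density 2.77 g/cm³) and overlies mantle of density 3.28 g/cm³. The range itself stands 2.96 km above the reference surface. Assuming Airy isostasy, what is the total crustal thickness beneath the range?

Root depth r = h ρ_c / (ρ_m − ρ_c) = 2.96 km × 2.77 / 0.51 = 16.08 km.
Total thickness = T + h + r = 34.8 km + 2.96 km + 16.08 km = 53.8 km.

53.8 km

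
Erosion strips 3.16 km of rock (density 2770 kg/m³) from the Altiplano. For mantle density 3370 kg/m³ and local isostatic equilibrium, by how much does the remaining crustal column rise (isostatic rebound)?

2.6 km

Unloading: uplift u = e ρ_c/ρ_m = 3.16 km × 2770/3370 = 2.6 km.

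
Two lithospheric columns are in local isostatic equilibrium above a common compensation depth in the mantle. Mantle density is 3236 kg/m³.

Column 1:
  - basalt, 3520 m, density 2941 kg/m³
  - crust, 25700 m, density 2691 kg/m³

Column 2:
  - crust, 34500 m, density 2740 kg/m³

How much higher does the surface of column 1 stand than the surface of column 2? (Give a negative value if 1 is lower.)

For any compensation level in the mantle, the mantle terms cancel and isostasy reduces to e = (Σt_1 − Σt_2) − (Σ(ρt)_1 − Σ(ρt)_2) / ρ_m.
Σt_1 = 29220 m; Σt_2 = 34500 m; Σ(ρt)_1 = 79511020; Σ(ρt)_2 = 94530000 (in m·kg/m³).
e = (29220 − 34500) − (79511020 − 94530000) / 3236 = −639 m.

−639 m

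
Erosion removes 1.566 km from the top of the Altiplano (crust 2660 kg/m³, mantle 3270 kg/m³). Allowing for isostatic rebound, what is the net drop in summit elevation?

0.292 km

Rebound u = e ρ_c/ρ_m = 1.566 km × 2660/3270 = 1.274 km.
Net surface drop = e − u = 1.566 km − 1.274 km = e (ρ_m − ρ_c)/ρ_m = 0.292 km.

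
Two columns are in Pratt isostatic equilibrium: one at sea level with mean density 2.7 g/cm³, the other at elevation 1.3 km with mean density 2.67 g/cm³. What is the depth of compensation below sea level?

ρ_ref D = ρ (D + h) → D (ρ_ref − ρ) = ρ h.
D = ρ h/(ρ_ref − ρ) = 2.67 × 1.3 km/(2.7 − 2.67) = 116 km.

116 km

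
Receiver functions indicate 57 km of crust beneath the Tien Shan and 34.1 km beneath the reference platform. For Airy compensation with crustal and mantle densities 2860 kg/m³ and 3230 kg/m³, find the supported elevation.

2.62 km

Excess crust Δ = 57 km − 34.1 km = 22.9 km, split between elevation h and root r with h + r = Δ.
Airy balance ρ_c h = (ρ_m − ρ_c) r gives r = h ρ_c/(ρ_m − ρ_c), so h (1 + ρ_c/(ρ_m − ρ_c)) = Δ, i.e. h = Δ (ρ_m − ρ_c)/ρ_m.
h = 22.9 km × 370/3230 = 2.62 km.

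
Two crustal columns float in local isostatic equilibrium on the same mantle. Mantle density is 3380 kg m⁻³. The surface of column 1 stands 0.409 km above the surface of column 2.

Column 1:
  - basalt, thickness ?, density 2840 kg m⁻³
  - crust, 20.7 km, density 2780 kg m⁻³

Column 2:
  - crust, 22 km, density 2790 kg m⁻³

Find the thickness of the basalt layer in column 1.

Take the compensation level at the base of the deeper column (depth z_c below the surface of column 1) and equate Σ ρ_i t_i down to z_c; mantle fills any gap and the z_c terms cancel.
Column 1: x×2840 + 20.7×2780 + (z_c − 20.7 − x)×3380
Column 2: 0.409×0 + 22×2790 + (z_c − 0.409 − 22)×3380
The z_c×3380 term appears on both sides and cancels. Collect the known terms of each column as K = Σ(ρt)_known − 3380 × (depth of known layers): K_1 = 57546 − 3380×20.7 = −12420; K_2 = 61380 − 3380×(0.409 + 22) = −14362.42.
Balance: K_1 − x×(3380 − 2840) = K_2, so x = (K_1 − K_2)/(3380 − 2840) = 1942.42/540 = 3.6 km.

3.6 km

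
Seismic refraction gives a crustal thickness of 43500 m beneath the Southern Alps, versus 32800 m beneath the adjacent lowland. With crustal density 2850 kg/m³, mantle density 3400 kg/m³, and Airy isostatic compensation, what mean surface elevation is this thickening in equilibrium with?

1730 m

Excess crust Δ = 43500 m − 32800 m = 10700 m, split between elevation h and root r with h + r = Δ.
Airy balance ρ_c h = (ρ_m − ρ_c) r gives r = h ρ_c/(ρ_m − ρ_c), so h (1 + ρ_c/(ρ_m − ρ_c)) = Δ, i.e. h = Δ (ρ_m − ρ_c)/ρ_m.
h = 10700 m × 550/3400 = 1730 m.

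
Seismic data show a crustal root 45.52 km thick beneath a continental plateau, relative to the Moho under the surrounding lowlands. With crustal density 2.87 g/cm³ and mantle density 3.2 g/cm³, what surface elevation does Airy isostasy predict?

Equating mass per unit area of the two columns: ρ_c h = (ρ_m − ρ_c) r.
h = r (ρ_m − ρ_c) / ρ_c = 45.52 km × (3.2 − 2.87) / 2.87 = 5.23 km.

5.23 km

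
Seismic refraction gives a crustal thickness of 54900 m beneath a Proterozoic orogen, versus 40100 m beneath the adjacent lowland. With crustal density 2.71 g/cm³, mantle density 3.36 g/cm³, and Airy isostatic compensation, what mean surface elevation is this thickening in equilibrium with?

2860 m

Excess crust Δ = 54900 m − 40100 m = 14800 m, split between elevation h and root r with h + r = Δ.
Airy balance ρ_c h = (ρ_m − ρ_c) r gives r = h ρ_c/(ρ_m − ρ_c), so h (1 + ρ_c/(ρ_m − ρ_c)) = Δ, i.e. h = Δ (ρ_m − ρ_c)/ρ_m.
h = 14800 m × 0.65/3.36 = 2860 m.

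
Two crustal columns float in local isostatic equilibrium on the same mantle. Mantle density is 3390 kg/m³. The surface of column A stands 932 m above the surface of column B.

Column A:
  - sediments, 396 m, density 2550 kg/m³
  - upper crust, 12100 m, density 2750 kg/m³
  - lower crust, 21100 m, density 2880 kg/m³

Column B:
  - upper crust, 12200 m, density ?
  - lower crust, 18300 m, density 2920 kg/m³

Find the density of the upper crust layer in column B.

Take the compensation level at the base of the deeper column (depth z_c below the surface of column A) and equate Σ ρ_i t_i down to z_c; mantle fills any gap and the z_c terms cancel.
Column A: 396×2550 + 12100×2750 + 21100×2880 + (z_c − 33596)×3390
Column B: 932×0 + 12200×ρ + 18300×2920 + (z_c − 932 − 30500)×3390
The z_c×3390 term appears on both sides and cancels. Collect the known terms of each column as K = Σ(ρt)_known − 3390 × (depth of known layers): K_A = 95052800 − 3390×33596 = −18837640; K_B = 53436000 − 3390×(932 + 30500) = −53118480.
Balance: K_A = K_B + 12200×ρ, so ρ = (K_A − K_B)/12200 = 34280800/12200 = 2810 kg/m³.

2810 kg/m³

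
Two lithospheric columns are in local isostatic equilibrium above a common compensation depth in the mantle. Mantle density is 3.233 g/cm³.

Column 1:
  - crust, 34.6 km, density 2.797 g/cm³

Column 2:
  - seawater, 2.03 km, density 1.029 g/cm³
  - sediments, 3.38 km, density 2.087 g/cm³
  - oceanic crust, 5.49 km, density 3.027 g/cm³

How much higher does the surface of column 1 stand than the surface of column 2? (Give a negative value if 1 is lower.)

For any compensation level in the mantle, the mantle terms cancel and isostasy reduces to e = (Σt_1 − Σt_2) − (Σ(ρt)_1 − Σ(ρt)_2) / ρ_m.
Σt_1 = 34.6 km; Σt_2 = 10.9 km; Σ(ρt)_1 = 96.7762; Σ(ρt)_2 = 25.76116 (in km·g/cm³).
e = (34.6 − 10.9) − (96.7762 − 25.76116) / 3.233 = 1.73 km.

1.73 km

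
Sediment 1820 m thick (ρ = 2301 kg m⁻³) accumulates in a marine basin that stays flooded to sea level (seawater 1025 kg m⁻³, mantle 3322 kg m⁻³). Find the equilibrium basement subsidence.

Submarine loading: the sediment displaces seawater, and the subsidence is in turn flooded, so s (ρ_m − ρ_w) = t (ρ_sed − ρ_w).
s = 1820 m × (2301 − 1025) / (3322 − 1025) = 1010 m.

1010 m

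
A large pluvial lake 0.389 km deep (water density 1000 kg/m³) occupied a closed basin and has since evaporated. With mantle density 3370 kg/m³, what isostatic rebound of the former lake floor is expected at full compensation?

0.115 km

u = d ρ_w/ρ_m = 0.389 km × 1000/3370 = 0.115 km.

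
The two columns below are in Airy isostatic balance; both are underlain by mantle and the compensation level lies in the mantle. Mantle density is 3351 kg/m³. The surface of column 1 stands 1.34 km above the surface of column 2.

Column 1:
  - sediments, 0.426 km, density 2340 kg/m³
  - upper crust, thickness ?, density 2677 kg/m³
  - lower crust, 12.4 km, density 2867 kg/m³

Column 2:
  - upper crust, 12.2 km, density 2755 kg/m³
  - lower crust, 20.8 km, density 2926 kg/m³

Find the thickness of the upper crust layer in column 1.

21 km

Take the compensation level at the base of the deeper column (depth z_c below the surface of column 1) and equate Σ ρ_i t_i down to z_c; mantle fills any gap and the z_c terms cancel.
Column 1: 0.426×2340 + x×2677 + 12.4×2867 + (z_c − 12.826 − x)×3351
Column 2: 1.34×0 + 12.2×2755 + 20.8×2926 + (z_c − 1.34 − 33)×3351
The z_c×3351 term appears on both sides and cancels. Collect the known terms of each column as K = Σ(ρt)_known − 3351 × (depth of known layers): K_1 = 36547.64 − 3351×12.826 = −6432.286; K_2 = 94471.8 − 3351×(1.34 + 33) = −20601.54.
Balance: K_1 − x×(3351 − 2677) = K_2, so x = (K_1 − K_2)/(3351 − 2677) = 14169.3/674 = 21 km.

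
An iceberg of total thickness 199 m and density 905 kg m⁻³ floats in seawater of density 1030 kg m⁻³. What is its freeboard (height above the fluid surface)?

Floating equilibrium: submerged depth d = t ρ_obj/ρ_fluid = 199 m × 905/1030 = 174.8 m.
Freeboard = t − d = 199 m − 174.8 m = 24.2 m.

24.2 m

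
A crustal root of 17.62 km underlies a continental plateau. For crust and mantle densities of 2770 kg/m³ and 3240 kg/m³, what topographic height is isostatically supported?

2.99 km

Isostatic balance requires: ρ_c h = (ρ_m − ρ_c) r.
h = r (ρ_m − ρ_c) / ρ_c = 17.62 km × (3240 − 2770) / 2770 = 2.99 km.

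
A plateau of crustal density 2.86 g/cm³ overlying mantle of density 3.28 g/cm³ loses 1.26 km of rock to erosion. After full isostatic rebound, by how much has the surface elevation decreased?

0.161 km

Rebound u = e ρ_c/ρ_m = 1.26 km × 2.86/3.28 = 1.099 km.
Net surface drop = e − u = 1.26 km − 1.099 km = e (ρ_m − ρ_c)/ρ_m = 0.161 km.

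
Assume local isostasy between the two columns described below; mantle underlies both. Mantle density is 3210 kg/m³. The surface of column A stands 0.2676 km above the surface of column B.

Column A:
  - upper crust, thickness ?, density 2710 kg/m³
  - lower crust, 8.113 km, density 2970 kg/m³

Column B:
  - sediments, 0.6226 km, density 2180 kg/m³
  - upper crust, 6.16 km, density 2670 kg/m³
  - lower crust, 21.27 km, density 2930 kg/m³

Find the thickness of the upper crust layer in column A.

Take the compensation level at the base of the deeper column (depth z_c below the surface of column A) and equate Σ ρ_i t_i down to z_c; mantle fills any gap and the z_c terms cancel.
Column A: x×2710 + 8.113×2970 + (z_c − 8.113 − x)×3210
Column B: 0.2676×0 + 0.6226×2180 + 6.16×2670 + 21.27×2930 + (z_c − 0.2676 − 28.0526)×3210
The z_c×3210 term appears on both sides and cancels. Collect the known terms of each column as K = Σ(ρt)_known − 3210 × (depth of known layers): K_A = 24095.61 − 3210×8.113 = −1947.12; K_B = 80125.568 − 3210×(0.2676 + 28.0526) = −10782.274.
Balance: K_A − x×(3210 − 2710) = K_B, so x = (K_A − K_B)/(3210 − 2710) = 8835.15/500 = 17.7 km.

17.7 km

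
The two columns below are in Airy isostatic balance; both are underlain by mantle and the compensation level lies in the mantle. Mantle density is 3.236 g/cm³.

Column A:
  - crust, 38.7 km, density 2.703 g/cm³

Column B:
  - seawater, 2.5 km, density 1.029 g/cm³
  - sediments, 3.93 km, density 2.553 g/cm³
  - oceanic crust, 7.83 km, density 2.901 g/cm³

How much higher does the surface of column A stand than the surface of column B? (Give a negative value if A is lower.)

For any compensation level in the mantle, the mantle terms cancel and isostasy reduces to e = (Σt_A − Σt_B) − (Σ(ρt)_A − Σ(ρt)_B) / ρ_m.
Σt_A = 38.7 km; Σt_B = 14.26 km; Σ(ρt)_A = 104.6061; Σ(ρt)_B = 35.32062 (in km·g/cm³).
e = (38.7 − 14.26) − (104.6061 − 35.32062) / 3.236 = 3.03 km.

3.03 km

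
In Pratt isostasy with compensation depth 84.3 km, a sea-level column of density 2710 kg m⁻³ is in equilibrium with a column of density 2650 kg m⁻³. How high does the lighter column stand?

ρ_ref D = ρ (D + h) → h = D (ρ_ref − ρ)/ρ.
h = 84.3 km × (2710 − 2650)/2650 = 1.91 km.

1.91 km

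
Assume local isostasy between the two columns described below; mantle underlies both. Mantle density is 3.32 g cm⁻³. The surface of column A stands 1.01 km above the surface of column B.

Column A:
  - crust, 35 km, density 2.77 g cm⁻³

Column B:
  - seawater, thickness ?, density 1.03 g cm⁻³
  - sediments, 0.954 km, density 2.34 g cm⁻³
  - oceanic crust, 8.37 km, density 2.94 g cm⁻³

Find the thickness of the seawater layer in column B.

5.14 km

Take the compensation level at the base of the deeper column (depth z_c below the surface of column A) and equate Σ ρ_i t_i down to z_c; mantle fills any gap and the z_c terms cancel.
Column A: 35×2.77 + (z_c − 35)×3.32
Column B: 1.01×0 + x×1.03 + 0.954×2.34 + 8.37×2.94 + (z_c − 1.01 − 9.324 − x)×3.32
The z_c×3.32 term appears on both sides and cancels. Collect the known terms of each column as K = Σ(ρt)_known − 3.32 × (depth of known layers): K_A = 96.95 − 3.32×35 = −19.25; K_B = 26.84016 − 3.32×(1.01 + 9.324) = −7.46872.
Balance: K_A = K_B − x×(3.32 − 1.03), so x = (K_B − K_A)/(3.32 − 1.03) = 11.7813/2.29 = 5.14 km.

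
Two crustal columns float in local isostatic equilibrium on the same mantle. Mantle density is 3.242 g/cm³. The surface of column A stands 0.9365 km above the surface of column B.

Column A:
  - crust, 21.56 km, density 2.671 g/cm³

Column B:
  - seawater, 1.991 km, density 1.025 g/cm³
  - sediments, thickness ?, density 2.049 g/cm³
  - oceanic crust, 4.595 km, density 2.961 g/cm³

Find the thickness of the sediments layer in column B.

Take the compensation level at the base of the deeper column (depth z_c below the surface of column A) and equate Σ ρ_i t_i down to z_c; mantle fills any gap and the z_c terms cancel.
Column A: 21.56×2.671 + (z_c − 21.56)×3.242
Column B: 0.9365×0 + 1.991×1.025 + x×2.049 + 4.595×2.961 + (z_c − 0.9365 − 6.586 − x)×3.242
The z_c×3.242 term appears on both sides and cancels. Collect the known terms of each column as K = Σ(ρt)_known − 3.242 × (depth of known layers): K_A = 57.58676 − 3.242×21.56 = −12.31076; K_B = 15.64657 − 3.242×(0.9365 + 6.586) = −8.741375.
Balance: K_A = K_B − x×(3.242 − 2.049), so x = (K_B − K_A)/(3.242 − 2.049) = 3.56939/1.193 = 2.99 km.

2.99 km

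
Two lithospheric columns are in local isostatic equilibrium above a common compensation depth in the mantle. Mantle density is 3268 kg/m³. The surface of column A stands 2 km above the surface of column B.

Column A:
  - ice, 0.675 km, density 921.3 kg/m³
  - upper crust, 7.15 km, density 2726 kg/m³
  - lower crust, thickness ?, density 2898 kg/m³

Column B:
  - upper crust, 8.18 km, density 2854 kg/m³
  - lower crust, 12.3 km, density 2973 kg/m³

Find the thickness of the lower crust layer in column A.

21.9 km

Take the compensation level at the base of the deeper column (depth z_c below the surface of column A) and equate Σ ρ_i t_i down to z_c; mantle fills any gap and the z_c terms cancel.
Column A: 0.675×921.3 + 7.15×2726 + x×2898 + (z_c − 7.825 − x)×3268
Column B: 2×0 + 8.18×2854 + 12.3×2973 + (z_c − 2 − 20.48)×3268
The z_c×3268 term appears on both sides and cancels. Collect the known terms of each column as K = Σ(ρt)_known − 3268 × (depth of known layers): K_A = 20112.7775 − 3268×7.825 = −5459.3225; K_B = 59913.62 − 3268×(2 + 20.48) = −13551.02.
Balance: K_A − x×(3268 − 2898) = K_B, so x = (K_A − K_B)/(3268 − 2898) = 8091.7/370 = 21.9 km.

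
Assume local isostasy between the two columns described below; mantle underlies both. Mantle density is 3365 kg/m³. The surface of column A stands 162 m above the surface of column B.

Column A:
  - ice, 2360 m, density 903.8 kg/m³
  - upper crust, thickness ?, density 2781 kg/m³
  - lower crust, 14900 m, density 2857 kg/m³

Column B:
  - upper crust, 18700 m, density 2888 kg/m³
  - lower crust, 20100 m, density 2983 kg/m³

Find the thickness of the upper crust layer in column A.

6450 m

Take the compensation level at the base of the deeper column (depth z_c below the surface of column A) and equate Σ ρ_i t_i down to z_c; mantle fills any gap and the z_c terms cancel.
Column A: 2360×903.8 + x×2781 + 14900×2857 + (z_c − 17260 − x)×3365
Column B: 162×0 + 18700×2888 + 20100×2983 + (z_c − 162 − 38800)×3365
The z_c×3365 term appears on both sides and cancels. Collect the known terms of each column as K = Σ(ρt)_known − 3365 × (depth of known layers): K_A = 44702268 − 3365×17260 = −13377632; K_B = 113963900 − 3365×(162 + 38800) = −17143230.
Balance: K_A − x×(3365 − 2781) = K_B, so x = (K_A − K_B)/(3365 − 2781) = 3765600/584 = 6450 m.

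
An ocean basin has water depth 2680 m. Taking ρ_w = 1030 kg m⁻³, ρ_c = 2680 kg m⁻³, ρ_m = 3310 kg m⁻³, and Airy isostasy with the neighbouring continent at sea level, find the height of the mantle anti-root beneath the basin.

Isostatic balance requires: replacing crust with seawater at the top is compensated by replacing crust with mantle at the base: d (ρ_c − ρ_w) = a (ρ_m − ρ_c).
a = d (ρ_c − ρ_w)/(ρ_m − ρ_c) = 2680 m × 1650/630 = 7020 m.

7020 m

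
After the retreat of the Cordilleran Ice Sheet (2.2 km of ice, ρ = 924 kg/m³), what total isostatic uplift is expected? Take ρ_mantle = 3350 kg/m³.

Removing the load lets mantle flow back in; uplift u satisfies ρ_ice t = ρ_m u.
u = t ρ_ice/ρ_m = 2.2 km × 924/3350 = 0.607 km.

0.607 km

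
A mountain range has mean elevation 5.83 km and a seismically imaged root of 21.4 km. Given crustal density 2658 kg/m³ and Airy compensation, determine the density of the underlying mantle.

Airy balance: ρ_c h = (ρ_m − ρ_c) r → ρ_m = ρ_c (1 + h/r).
ρ_m = 2658 × (1 + 5.83 km/21.4 km) = 3380 kg/m³.

3380 kg/m³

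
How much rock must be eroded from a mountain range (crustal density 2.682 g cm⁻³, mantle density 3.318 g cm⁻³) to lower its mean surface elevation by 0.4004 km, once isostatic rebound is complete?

Net drop Δ = e − u = e − e ρ_c/ρ_m = e (ρ_m − ρ_c)/ρ_m.
e = Δ ρ_m/(ρ_m − ρ_c) = 0.4004 km × 3.318/0.636 = 2.09 km.

2.09 km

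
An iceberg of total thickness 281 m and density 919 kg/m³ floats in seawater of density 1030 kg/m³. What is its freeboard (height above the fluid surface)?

Floating equilibrium: submerged depth d = t ρ_obj/ρ_fluid = 281 m × 919/1030 = 250.7 m.
Freeboard = t − d = 281 m − 250.7 m = 30.3 m.

30.3 m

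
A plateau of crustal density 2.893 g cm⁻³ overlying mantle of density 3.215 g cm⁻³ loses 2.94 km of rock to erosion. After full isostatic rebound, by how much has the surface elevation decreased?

Rebound u = e ρ_c/ρ_m = 2.94 km × 2.893/3.215 = 2.646 km.
Net surface drop = e − u = 2.94 km − 2.646 km = e (ρ_m − ρ_c)/ρ_m = 0.294 km.

0.294 km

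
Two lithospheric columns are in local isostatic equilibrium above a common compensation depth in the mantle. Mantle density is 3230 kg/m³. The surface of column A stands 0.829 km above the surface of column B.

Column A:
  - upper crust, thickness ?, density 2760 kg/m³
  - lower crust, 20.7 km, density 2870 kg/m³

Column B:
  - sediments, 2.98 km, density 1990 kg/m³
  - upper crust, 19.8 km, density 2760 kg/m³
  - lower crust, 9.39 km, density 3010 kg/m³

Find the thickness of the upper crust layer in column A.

21.9 km

Take the compensation level at the base of the deeper column (depth z_c below the surface of column A) and equate Σ ρ_i t_i down to z_c; mantle fills any gap and the z_c terms cancel.
Column A: x×2760 + 20.7×2870 + (z_c − 20.7 − x)×3230
Column B: 0.829×0 + 2.98×1990 + 19.8×2760 + 9.39×3010 + (z_c − 0.829 − 32.17)×3230
The z_c×3230 term appears on both sides and cancels. Collect the known terms of each column as K = Σ(ρt)_known − 3230 × (depth of known layers): K_A = 59409 − 3230×20.7 = −7452; K_B = 88842.1 − 3230×(0.829 + 32.17) = −17744.67.
Balance: K_A − x×(3230 − 2760) = K_B, so x = (K_A − K_B)/(3230 − 2760) = 10292.7/470 = 21.9 km.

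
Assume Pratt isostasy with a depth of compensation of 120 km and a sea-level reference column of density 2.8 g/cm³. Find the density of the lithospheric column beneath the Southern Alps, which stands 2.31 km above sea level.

Pratt balance: ρ_ref D = ρ (D + h).
ρ = ρ_ref D/(D + h) = 2.8 × 120 km/(120 km + 2.31 km) = 2.75 g/cm³.

2.75 g/cm³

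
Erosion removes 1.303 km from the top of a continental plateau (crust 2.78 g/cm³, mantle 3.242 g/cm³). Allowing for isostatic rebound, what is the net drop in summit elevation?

0.186 km

Rebound u = e ρ_c/ρ_m = 1.303 km × 2.78/3.242 = 1.117 km.
Net surface drop = e − u = 1.303 km − 1.117 km = e (ρ_m − ρ_c)/ρ_m = 0.186 km.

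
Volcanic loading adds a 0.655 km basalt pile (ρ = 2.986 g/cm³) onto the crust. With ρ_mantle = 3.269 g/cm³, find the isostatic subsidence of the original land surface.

Subaerial loading: s = t ρ_load / ρ_m.
s = 0.655 km × 2.986/3.269 = 0.598 km.

0.598 km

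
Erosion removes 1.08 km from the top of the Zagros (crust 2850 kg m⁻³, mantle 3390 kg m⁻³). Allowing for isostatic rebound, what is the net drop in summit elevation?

0.172 km

Rebound u = e ρ_c/ρ_m = 1.08 km × 2850/3390 = 0.908 km.
Net surface drop = e − u = 1.08 km − 0.908 km = e (ρ_m − ρ_c)/ρ_m = 0.172 km.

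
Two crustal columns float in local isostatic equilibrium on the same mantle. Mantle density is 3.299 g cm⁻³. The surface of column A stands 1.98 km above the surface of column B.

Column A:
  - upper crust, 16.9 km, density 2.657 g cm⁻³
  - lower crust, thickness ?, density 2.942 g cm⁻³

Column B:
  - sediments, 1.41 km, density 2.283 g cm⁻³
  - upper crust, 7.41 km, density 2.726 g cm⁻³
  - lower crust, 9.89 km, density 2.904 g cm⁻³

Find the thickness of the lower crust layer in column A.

14.8 km

Take the compensation level at the base of the deeper column (depth z_c below the surface of column A) and equate Σ ρ_i t_i down to z_c; mantle fills any gap and the z_c terms cancel.
Column A: 16.9×2.657 + x×2.942 + (z_c − 16.9 − x)×3.299
Column B: 1.98×0 + 1.41×2.283 + 7.41×2.726 + 9.89×2.904 + (z_c − 1.98 − 18.71)×3.299
The z_c×3.299 term appears on both sides and cancels. Collect the known terms of each column as K = Σ(ρt)_known − 3.299 × (depth of known layers): K_A = 44.9033 − 3.299×16.9 = −10.8498; K_B = 52.13925 − 3.299×(1.98 + 18.71) = −16.11706.
Balance: K_A − x×(3.299 − 2.942) = K_B, so x = (K_A − K_B)/(3.299 − 2.942) = 5.26726/0.357 = 14.8 km.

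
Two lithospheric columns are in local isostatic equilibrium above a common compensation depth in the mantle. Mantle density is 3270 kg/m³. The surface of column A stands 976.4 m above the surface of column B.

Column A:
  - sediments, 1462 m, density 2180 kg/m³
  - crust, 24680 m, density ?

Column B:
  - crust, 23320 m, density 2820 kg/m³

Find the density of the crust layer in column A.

Take the compensation level at the base of the deeper column (depth z_c below the surface of column A) and equate Σ ρ_i t_i down to z_c; mantle fills any gap and the z_c terms cancel.
Column A: 1462×2180 + 24680×ρ + (z_c − 26142)×3270
Column B: 976.4×0 + 23320×2820 + (z_c − 976.4 − 23320)×3270
The z_c×3270 term appears on both sides and cancels. Collect the known terms of each column as K = Σ(ρt)_known − 3270 × (depth of known layers): K_A = 3187160 − 3270×26142 = −82297180; K_B = 65762400 − 3270×(976.4 + 23320) = −13686828.
Balance: K_A + 24680×ρ = K_B, so ρ = (K_B − K_A)/24680 = 68610400/24680 = 2780 kg/m³.

2780 kg/m³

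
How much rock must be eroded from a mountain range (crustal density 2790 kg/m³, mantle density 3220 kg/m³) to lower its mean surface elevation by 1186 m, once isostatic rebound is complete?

Net drop Δ = e − u = e − e ρ_c/ρ_m = e (ρ_m − ρ_c)/ρ_m.
e = Δ ρ_m/(ρ_m − ρ_c) = 1186 m × 3220/430 = 8880 m.

8880 m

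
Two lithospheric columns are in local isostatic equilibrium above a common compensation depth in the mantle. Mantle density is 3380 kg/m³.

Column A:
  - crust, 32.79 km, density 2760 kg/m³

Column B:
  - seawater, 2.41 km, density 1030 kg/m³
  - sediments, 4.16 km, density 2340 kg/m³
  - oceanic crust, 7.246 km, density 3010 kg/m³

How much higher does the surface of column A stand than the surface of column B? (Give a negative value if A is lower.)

For any compensation level in the mantle, the mantle terms cancel and isostasy reduces to e = (Σt_A − Σt_B) − (Σ(ρt)_A − Σ(ρt)_B) / ρ_m.
Σt_A = 32.79 km; Σt_B = 13.816 km; Σ(ρt)_A = 90500.4; Σ(ρt)_B = 34027.16 (in km·kg/m³).
e = (32.79 − 13.816) − (90500.4 − 34027.16) / 3380 = 2.27 km.

2.27 km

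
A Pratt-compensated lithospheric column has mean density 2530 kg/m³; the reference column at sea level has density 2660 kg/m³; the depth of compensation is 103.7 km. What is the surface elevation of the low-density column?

5.33 km

ρ_ref D = ρ (D + h) → h = D (ρ_ref − ρ)/ρ.
h = 103.7 km × (2660 − 2530)/2530 = 5.33 km.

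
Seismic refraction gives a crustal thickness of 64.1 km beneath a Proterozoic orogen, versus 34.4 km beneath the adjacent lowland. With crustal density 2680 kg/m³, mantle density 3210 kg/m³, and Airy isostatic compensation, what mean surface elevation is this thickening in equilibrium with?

4.9 km

Excess crust Δ = 64.1 km − 34.4 km = 29.7 km, split between elevation h and root r with h + r = Δ.
Airy balance ρ_c h = (ρ_m − ρ_c) r gives r = h ρ_c/(ρ_m − ρ_c), so h (1 + ρ_c/(ρ_m − ρ_c)) = Δ, i.e. h = Δ (ρ_m − ρ_c)/ρ_m.
h = 29.7 km × 530/3210 = 4.9 km.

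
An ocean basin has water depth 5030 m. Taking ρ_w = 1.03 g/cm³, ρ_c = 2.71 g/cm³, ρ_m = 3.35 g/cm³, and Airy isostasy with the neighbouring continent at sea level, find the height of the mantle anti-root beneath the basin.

Isostatic balance requires: replacing crust with seawater at the top is compensated by replacing crust with mantle at the base: d (ρ_c − ρ_w) = a (ρ_m − ρ_c).
a = d (ρ_c − ρ_w)/(ρ_m − ρ_c) = 5030 m × 1.68/0.64 = 13200 m.

13200 m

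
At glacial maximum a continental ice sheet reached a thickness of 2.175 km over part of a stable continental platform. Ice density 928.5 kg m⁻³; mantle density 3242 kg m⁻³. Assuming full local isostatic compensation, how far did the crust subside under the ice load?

0.623 km

Isostatic balance requires: the ice load ρ_ice t is balanced by mantle displaced below, ρ_m s.
s = t ρ_ice / ρ_m = 2.175 km × 928.5/3242 = 0.623 km.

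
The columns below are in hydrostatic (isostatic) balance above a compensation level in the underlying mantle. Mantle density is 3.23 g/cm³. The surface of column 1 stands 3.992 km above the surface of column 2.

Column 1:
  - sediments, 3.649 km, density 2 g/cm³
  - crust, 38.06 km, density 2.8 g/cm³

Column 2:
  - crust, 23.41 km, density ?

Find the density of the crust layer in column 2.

Take the compensation level at the base of the deeper column (depth z_c below the surface of column 1) and equate Σ ρ_i t_i down to z_c; mantle fills any gap and the z_c terms cancel.
Column 1: 3.649×2 + 38.06×2.8 + (z_c − 41.709)×3.23
Column 2: 3.992×0 + 23.41×ρ + (z_c − 3.992 − 23.41)×3.23
The z_c×3.23 term appears on both sides and cancels. Collect the known terms of each column as K = Σ(ρt)_known − 3.23 × (depth of known layers): K_1 = 113.866 − 3.23×41.709 = −20.85407; K_2 = 0 − 3.23×(3.992 + 23.41) = −88.50846.
Balance: K_1 = K_2 + 23.41×ρ, so ρ = (K_1 − K_2)/23.41 = 67.6544/23.41 = 2.89 g/cm³.

2.89 g/cm³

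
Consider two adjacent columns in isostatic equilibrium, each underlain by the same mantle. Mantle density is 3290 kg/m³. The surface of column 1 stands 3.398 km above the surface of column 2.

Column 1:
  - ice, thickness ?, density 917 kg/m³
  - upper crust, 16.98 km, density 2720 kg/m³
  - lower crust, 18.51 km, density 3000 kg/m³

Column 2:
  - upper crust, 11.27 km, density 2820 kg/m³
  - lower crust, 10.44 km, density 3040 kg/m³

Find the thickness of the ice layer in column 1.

1.7 km

Take the compensation level at the base of the deeper column (depth z_c below the surface of column 1) and equate Σ ρ_i t_i down to z_c; mantle fills any gap and the z_c terms cancel.
Column 1: x×917 + 16.98×2720 + 18.51×3000 + (z_c − 35.49 − x)×3290
Column 2: 3.398×0 + 11.27×2820 + 10.44×3040 + (z_c − 3.398 − 21.71)×3290
The z_c×3290 term appears on both sides and cancels. Collect the known terms of each column as K = Σ(ρt)_known − 3290 × (depth of known layers): K_1 = 101715.6 − 3290×35.49 = −15046.5; K_2 = 63519 − 3290×(3.398 + 21.71) = −19086.32.
Balance: K_1 − x×(3290 − 917) = K_2, so x = (K_1 − K_2)/(3290 − 917) = 4039.82/2373 = 1.7 km.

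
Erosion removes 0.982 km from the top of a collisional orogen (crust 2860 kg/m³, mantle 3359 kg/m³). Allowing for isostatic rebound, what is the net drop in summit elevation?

Rebound u = e ρ_c/ρ_m = 0.982 km × 2860/3359 = 0.8361 km.
Net surface drop = e − u = 0.982 km − 0.8361 km = e (ρ_m − ρ_c)/ρ_m = 0.146 km.

0.146 km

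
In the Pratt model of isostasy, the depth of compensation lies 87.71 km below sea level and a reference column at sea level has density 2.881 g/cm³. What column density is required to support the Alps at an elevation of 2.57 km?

2.8 g/cm³

Pratt balance: ρ_ref D = ρ (D + h).
ρ = ρ_ref D/(D + h) = 2.881 × 87.71 km/(87.71 km + 2.57 km) = 2.8 g/cm³.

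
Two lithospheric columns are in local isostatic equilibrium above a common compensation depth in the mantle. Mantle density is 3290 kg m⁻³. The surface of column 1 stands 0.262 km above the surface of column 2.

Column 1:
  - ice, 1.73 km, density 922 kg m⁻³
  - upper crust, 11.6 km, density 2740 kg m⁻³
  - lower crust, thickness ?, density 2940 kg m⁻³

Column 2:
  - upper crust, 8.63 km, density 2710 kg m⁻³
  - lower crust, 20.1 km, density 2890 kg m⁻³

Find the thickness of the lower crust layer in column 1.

Take the compensation level at the base of the deeper column (depth z_c below the surface of column 1) and equate Σ ρ_i t_i down to z_c; mantle fills any gap and the z_c terms cancel.
Column 1: 1.73×922 + 11.6×2740 + x×2940 + (z_c − 13.33 − x)×3290
Column 2: 0.262×0 + 8.63×2710 + 20.1×2890 + (z_c − 0.262 − 28.73)×3290
The z_c×3290 term appears on both sides and cancels. Collect the known terms of each column as K = Σ(ρt)_known − 3290 × (depth of known layers): K_1 = 33379.06 − 3290×13.33 = −10476.64; K_2 = 81476.3 − 3290×(0.262 + 28.73) = −13907.38.
Balance: K_1 − x×(3290 − 2940) = K_2, so x = (K_1 − K_2)/(3290 − 2940) = 3430.74/350 = 9.8 km.

9.8 km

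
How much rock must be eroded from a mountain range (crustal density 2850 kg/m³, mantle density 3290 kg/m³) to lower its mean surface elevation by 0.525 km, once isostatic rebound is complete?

Net drop Δ = e − u = e − e ρ_c/ρ_m = e (ρ_m − ρ_c)/ρ_m.
e = Δ ρ_m/(ρ_m − ρ_c) = 0.525 km × 3290/440 = 3.93 km.

3.93 km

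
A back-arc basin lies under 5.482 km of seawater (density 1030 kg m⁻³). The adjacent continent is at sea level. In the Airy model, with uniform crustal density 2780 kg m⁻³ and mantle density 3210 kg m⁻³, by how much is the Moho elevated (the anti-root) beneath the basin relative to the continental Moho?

22.3 km

Balancing pressure at the compensation depth: replacing crust with seawater at the top is compensated by replacing crust with mantle at the base: d (ρ_c − ρ_w) = a (ρ_m − ρ_c).
a = d (ρ_c − ρ_w)/(ρ_m − ρ_c) = 5.482 km × 1750/430 = 22.3 km.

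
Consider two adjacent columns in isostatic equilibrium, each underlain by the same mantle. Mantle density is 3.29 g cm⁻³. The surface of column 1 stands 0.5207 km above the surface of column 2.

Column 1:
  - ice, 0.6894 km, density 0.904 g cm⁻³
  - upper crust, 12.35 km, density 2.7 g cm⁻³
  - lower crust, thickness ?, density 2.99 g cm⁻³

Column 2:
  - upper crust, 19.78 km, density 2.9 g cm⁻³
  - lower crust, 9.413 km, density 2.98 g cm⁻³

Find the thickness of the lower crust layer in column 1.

11.4 km

Take the compensation level at the base of the deeper column (depth z_c below the surface of column 1) and equate Σ ρ_i t_i down to z_c; mantle fills any gap and the z_c terms cancel.
Column 1: 0.6894×0.904 + 12.35×2.7 + x×2.99 + (z_c − 13.0394 − x)×3.29
Column 2: 0.5207×0 + 19.78×2.9 + 9.413×2.98 + (z_c − 0.5207 − 29.193)×3.29
The z_c×3.29 term appears on both sides and cancels. Collect the known terms of each column as K = Σ(ρt)_known − 3.29 × (depth of known layers): K_1 = 33.9682176 − 3.29×13.0394 = −8.9314084; K_2 = 85.41274 − 3.29×(0.5207 + 29.193) = −12.345333.
Balance: K_1 − x×(3.29 − 2.99) = K_2, so x = (K_1 − K_2)/(3.29 − 2.99) = 3.41392/0.3 = 11.4 km.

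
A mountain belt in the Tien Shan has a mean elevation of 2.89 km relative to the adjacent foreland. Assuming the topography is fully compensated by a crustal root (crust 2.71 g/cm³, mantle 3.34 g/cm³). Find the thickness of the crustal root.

In Airy isostatic equilibrium: the weight of the topography is balanced by the buoyancy of the root, ρ_c h = (ρ_m − ρ_c) r.
r = h · ρ_c / (ρ_m − ρ_c) = 2.89 km × 2.71 / (3.34 − 2.71) = 12.4 km.

12.4 km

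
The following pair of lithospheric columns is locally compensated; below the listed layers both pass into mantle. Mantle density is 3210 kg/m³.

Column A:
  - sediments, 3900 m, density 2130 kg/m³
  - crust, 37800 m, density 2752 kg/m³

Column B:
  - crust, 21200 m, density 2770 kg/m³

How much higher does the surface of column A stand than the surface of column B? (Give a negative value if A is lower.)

For any compensation level in the mantle, the mantle terms cancel and isostasy reduces to e = (Σt_A − Σt_B) − (Σ(ρt)_A − Σ(ρt)_B) / ρ_m.
Σt_A = 41700 m; Σt_B = 21200 m; Σ(ρt)_A = 112332600; Σ(ρt)_B = 58724000 (in m·kg/m³).
e = (41700 − 21200) − (112332600 − 58724000) / 3210 = 3800 m.

3800 m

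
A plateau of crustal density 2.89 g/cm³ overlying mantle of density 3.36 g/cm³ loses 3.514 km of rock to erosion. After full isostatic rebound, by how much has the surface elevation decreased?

Rebound u = e ρ_c/ρ_m = 3.514 km × 2.89/3.36 = 3.022 km.
Net surface drop = e − u = 3.514 km − 3.022 km = e (ρ_m − ρ_c)/ρ_m = 0.492 km.

0.492 km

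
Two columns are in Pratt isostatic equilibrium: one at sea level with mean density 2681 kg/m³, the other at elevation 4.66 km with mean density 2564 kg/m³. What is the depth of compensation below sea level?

ρ_ref D = ρ (D + h) → D (ρ_ref − ρ) = ρ h.
D = ρ h/(ρ_ref − ρ) = 2564 × 4.66 km/(2681 − 2564) = 102 km.

102 km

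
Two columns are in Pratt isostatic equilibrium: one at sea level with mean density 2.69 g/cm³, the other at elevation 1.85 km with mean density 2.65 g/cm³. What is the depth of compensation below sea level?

123 km

ρ_ref D = ρ (D + h) → D (ρ_ref − ρ) = ρ h.
D = ρ h/(ρ_ref − ρ) = 2.65 × 1.85 km/(2.69 − 2.65) = 123 km.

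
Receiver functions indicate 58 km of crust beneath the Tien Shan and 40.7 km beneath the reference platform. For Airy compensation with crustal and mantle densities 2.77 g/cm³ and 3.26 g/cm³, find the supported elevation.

2.6 km

Excess crust Δ = 58 km − 40.7 km = 17.3 km, split between elevation h and root r with h + r = Δ.
Airy balance ρ_c h = (ρ_m − ρ_c) r gives r = h ρ_c/(ρ_m − ρ_c), so h (1 + ρ_c/(ρ_m − ρ_c)) = Δ, i.e. h = Δ (ρ_m − ρ_c)/ρ_m.
h = 17.3 km × 0.49/3.26 = 2.6 km.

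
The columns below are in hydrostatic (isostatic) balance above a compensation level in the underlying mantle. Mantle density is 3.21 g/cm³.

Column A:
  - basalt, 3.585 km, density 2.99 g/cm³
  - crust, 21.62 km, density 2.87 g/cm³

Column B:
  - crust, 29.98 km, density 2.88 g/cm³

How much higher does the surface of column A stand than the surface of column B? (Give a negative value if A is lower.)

For any compensation level in the mantle, the mantle terms cancel and isostasy reduces to e = (Σt_A − Σt_B) − (Σ(ρt)_A − Σ(ρt)_B) / ρ_m.
Σt_A = 25.205 km; Σt_B = 29.98 km; Σ(ρt)_A = 72.76855; Σ(ρt)_B = 86.3424 (in km·g/cm³).
e = (25.205 − 29.98) − (72.76855 − 86.3424) / 3.21 = −0.546 km.

−0.546 km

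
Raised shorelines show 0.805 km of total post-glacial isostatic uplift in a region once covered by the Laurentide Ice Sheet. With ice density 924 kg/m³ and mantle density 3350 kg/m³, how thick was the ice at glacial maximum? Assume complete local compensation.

2.92 km

u = t ρ_ice/ρ_m → t = u ρ_m/ρ_ice = 0.805 km × 3350/924 = 2.92 km.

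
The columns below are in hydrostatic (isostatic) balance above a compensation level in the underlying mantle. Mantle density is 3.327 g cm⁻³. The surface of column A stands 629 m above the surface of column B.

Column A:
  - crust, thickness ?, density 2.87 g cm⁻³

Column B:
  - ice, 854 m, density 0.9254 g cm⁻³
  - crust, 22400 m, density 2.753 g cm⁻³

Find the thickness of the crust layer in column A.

Take the compensation level at the base of the deeper column (depth z_c below the surface of column A) and equate Σ ρ_i t_i down to z_c; mantle fills any gap and the z_c terms cancel.
Column A: x×2.87 + (z_c − 0 − x)×3.327
Column B: 629×0 + 854×0.9254 + 22400×2.753 + (z_c − 629 − 23254)×3.327
The z_c×3.327 term appears on both sides and cancels. Collect the known terms of each column as K = Σ(ρt)_known − 3.327 × (depth of known layers): K_A = 0 − 3.327×0 = 0; K_B = 62457.4916 − 3.327×(629 + 23254) = −17001.2494.
Balance: K_A − x×(3.327 − 2.87) = K_B, so x = (K_A − K_B)/(3.327 − 2.87) = 17001.2/0.457 = 37200 m.

37200 m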